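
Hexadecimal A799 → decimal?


Positional values:
Position 0: 9 × 16^0 = 9 × 1 = 9
Position 1: 9 × 16^1 = 9 × 16 = 144
Position 2: 7 × 16^2 = 7 × 256 = 1792
Position 3: A × 16^3 = 10 × 4096 = 40960
Sum = 9 + 144 + 1792 + 40960
= 42905


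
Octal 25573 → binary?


Each octal digit → 3 binary bits:
  2 = 010
  5 = 101
  5 = 101
  7 = 111
  3 = 011
Concatenate: 010 101 101 111 011
= 010101101111011


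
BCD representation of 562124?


Each digit → 4-bit binary:
  5 → 0101
  6 → 0110
  2 → 0010
  1 → 0001
  2 → 0010
  4 → 0100
= 0101 0110 0010 0001 0010 0100


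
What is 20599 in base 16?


Divide by 16 repeatedly:
20599 ÷ 16 = 1287 remainder 7 (7)
1287 ÷ 16 = 80 remainder 7 (7)
80 ÷ 16 = 5 remainder 0 (0)
5 ÷ 16 = 0 remainder 5 (5)
Reading remainders bottom-up:
= 0x5077


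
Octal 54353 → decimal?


Positional values:
Position 0: 3 × 8^0 = 3
Position 1: 5 × 8^1 = 40
Position 2: 3 × 8^2 = 192
Position 3: 4 × 8^3 = 2048
Position 4: 5 × 8^4 = 20480
Sum = 3 + 40 + 192 + 2048 + 20480
= 22763


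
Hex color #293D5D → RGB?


Hex: #293D5D
R = 29₁₆ = 41
G = 3D₁₆ = 61
B = 5D₁₆ = 93
= RGB(41, 61, 93)


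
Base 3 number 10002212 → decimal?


Positional values (base 3):
  2 × 3^0 = 2 × 1 = 2
  1 × 3^1 = 1 × 3 = 3
  2 × 3^2 = 2 × 9 = 18
  2 × 3^3 = 2 × 27 = 54
  0 × 3^4 = 0 × 81 = 0
  0 × 3^5 = 0 × 243 = 0
  0 × 3^6 = 0 × 729 = 0
  1 × 3^7 = 1 × 2187 = 2187
Sum = 2 + 3 + 18 + 54 + 0 + 0 + 0 + 2187
= 2264


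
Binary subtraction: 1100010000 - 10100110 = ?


Align and subtract column by column (LSB to MSB, borrowing when needed):
  1100010000
- 0010100110
  ----------
  col 0: (0 - 0 borrow-in) - 0 → 0 - 0 = 0, borrow out 0
  col 1: (0 - 0 borrow-in) - 1 → borrow from next column: (0+2) - 1 = 1, borrow out 1
  col 2: (0 - 1 borrow-in) - 1 → borrow from next column: (-1+2) - 1 = 0, borrow out 1
  col 3: (0 - 1 borrow-in) - 0 → borrow from next column: (-1+2) - 0 = 1, borrow out 1
  col 4: (1 - 1 borrow-in) - 0 → 0 - 0 = 0, borrow out 0
  col 5: (0 - 0 borrow-in) - 1 → borrow from next column: (0+2) - 1 = 1, borrow out 1
  col 6: (0 - 1 borrow-in) - 0 → borrow from next column: (-1+2) - 0 = 1, borrow out 1
  col 7: (0 - 1 borrow-in) - 1 → borrow from next column: (-1+2) - 1 = 0, borrow out 1
  col 8: (1 - 1 borrow-in) - 0 → 0 - 0 = 0, borrow out 0
  col 9: (1 - 0 borrow-in) - 0 → 1 - 0 = 1, borrow out 0
Reading bits MSB→LSB: 1001101010
Strip leading zeros: 1001101010
= 1001101010


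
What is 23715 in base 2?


Divide by 2 repeatedly:
23715 ÷ 2 = 11857 remainder 1
11857 ÷ 2 = 5928 remainder 1
5928 ÷ 2 = 2964 remainder 0
2964 ÷ 2 = 1482 remainder 0
1482 ÷ 2 = 741 remainder 0
741 ÷ 2 = 370 remainder 1
370 ÷ 2 = 185 remainder 0
185 ÷ 2 = 92 remainder 1
92 ÷ 2 = 46 remainder 0
46 ÷ 2 = 23 remainder 0
23 ÷ 2 = 11 remainder 1
11 ÷ 2 = 5 remainder 1
5 ÷ 2 = 2 remainder 1
2 ÷ 2 = 1 remainder 0
1 ÷ 2 = 0 remainder 1
Reading remainders bottom-up:
= 101110010100011


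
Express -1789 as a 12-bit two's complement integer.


Original: 011011111101
Step 1 - Invert all bits: 100100000010
Step 2 - Add 1: 100100000010 + 1
= 100100000011 (represents -1789)


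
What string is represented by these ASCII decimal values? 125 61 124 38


Codes (decimal): 125 61 124 38
Per-code ASCII lookup:
  125  (special character) → '}'
  61  (special character) → '='
  124  (special character) → '|'
  38  (special character) → '&'
= '}=|&'


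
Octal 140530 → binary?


Each octal digit → 3 binary bits:
  1 = 001
  4 = 100
  0 = 000
  5 = 101
  3 = 011
  0 = 000
Concatenate: 001 100 000 101 011 000
= 001100000101011000


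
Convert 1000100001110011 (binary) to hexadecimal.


Group into 4-bit nibbles: 1000100001110011
  1000 = 8
  1000 = 8
  0111 = 7
  0011 = 3
= 0x8873


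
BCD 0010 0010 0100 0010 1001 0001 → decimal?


Each 4-bit group → digit:
  0010 → 2
  0010 → 2
  0100 → 4
  0010 → 2
  1001 → 9
  0001 → 1
= 224291


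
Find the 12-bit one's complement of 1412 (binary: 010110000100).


Original: 010110000100
Invert all bits:
  bit 0: 0 → 1
  bit 1: 1 → 0
  bit 2: 0 → 1
  bit 3: 1 → 0
  bit 4: 1 → 0
  bit 5: 0 → 1
  bit 6: 0 → 1
  bit 7: 0 → 1
  bit 8: 0 → 1
  bit 9: 1 → 0
  bit 10: 0 → 1
  bit 11: 0 → 1
= 101001111011


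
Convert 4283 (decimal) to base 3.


Divide by 3 repeatedly:
4283 ÷ 3 = 1427 remainder 2
1427 ÷ 3 = 475 remainder 2
475 ÷ 3 = 158 remainder 1
158 ÷ 3 = 52 remainder 2
52 ÷ 3 = 17 remainder 1
17 ÷ 3 = 5 remainder 2
5 ÷ 3 = 1 remainder 2
1 ÷ 3 = 0 remainder 1
Reading remainders bottom-up:
= 12212122


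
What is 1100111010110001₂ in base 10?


Positional values:
Bit 0: 1 × 2^0 = 1
Bit 4: 1 × 2^4 = 16
Bit 5: 1 × 2^5 = 32
Bit 7: 1 × 2^7 = 128
Bit 9: 1 × 2^9 = 512
Bit 10: 1 × 2^10 = 1024
Bit 11: 1 × 2^11 = 2048
Bit 14: 1 × 2^14 = 16384
Bit 15: 1 × 2^15 = 32768
Sum = 1 + 16 + 32 + 128 + 512 + 1024 + 2048 + 16384 + 32768
= 52913


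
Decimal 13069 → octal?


Divide by 8 repeatedly:
13069 ÷ 8 = 1633 remainder 5
1633 ÷ 8 = 204 remainder 1
204 ÷ 8 = 25 remainder 4
25 ÷ 8 = 3 remainder 1
3 ÷ 8 = 0 remainder 3
Reading remainders bottom-up:
= 0o31415


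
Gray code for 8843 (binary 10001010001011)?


Binary: 10001010001011
Gray code: G = B XOR (B >> 1)
B >> 1 = 01000101000101
10001010001011 XOR 01000101000101:
  1 XOR 0 = 1
  0 XOR 1 = 1
  0 XOR 0 = 0
  0 XOR 0 = 0
  1 XOR 0 = 1
  0 XOR 1 = 1
  1 XOR 0 = 1
  0 XOR 1 = 1
  0 XOR 0 = 0
  0 XOR 0 = 0
  1 XOR 0 = 1
  0 XOR 1 = 1
  1 XOR 0 = 1
  1 XOR 1 = 0
= 11001111001110


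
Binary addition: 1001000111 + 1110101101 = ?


Align and add column by column (LSB to MSB, carry propagating):
  01001000111
+ 01110101101
  -----------
  col 0: 1 + 1 + 0 (carry in) = 2 → bit 0, carry out 1
  col 1: 1 + 0 + 1 (carry in) = 2 → bit 0, carry out 1
  col 2: 1 + 1 + 1 (carry in) = 3 → bit 1, carry out 1
  col 3: 0 + 1 + 1 (carry in) = 2 → bit 0, carry out 1
  col 4: 0 + 0 + 1 (carry in) = 1 → bit 1, carry out 0
  col 5: 0 + 1 + 0 (carry in) = 1 → bit 1, carry out 0
  col 6: 1 + 0 + 0 (carry in) = 1 → bit 1, carry out 0
  col 7: 0 + 1 + 0 (carry in) = 1 → bit 1, carry out 0
  col 8: 0 + 1 + 0 (carry in) = 1 → bit 1, carry out 0
  col 9: 1 + 1 + 0 (carry in) = 2 → bit 0, carry out 1
  col 10: 0 + 0 + 1 (carry in) = 1 → bit 1, carry out 0
Reading bits MSB→LSB: 10111110100
Strip leading zeros: 10111110100
= 10111110100


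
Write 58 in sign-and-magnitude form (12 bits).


Sign bit: 0 (positive)
Magnitude: 58 = 00000111010
= 000000111010


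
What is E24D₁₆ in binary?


Each hex digit → 4 binary bits:
  E = 1110
  2 = 0010
  4 = 0100
  D = 1101
Concatenate: 1110 0010 0100 1101
= 1110001001001101


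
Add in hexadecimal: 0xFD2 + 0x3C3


Align and add column by column (LSB to MSB, each column mod 16 with carry):
  0FD2
+ 03C3
  ----
  col 0: 2(2) + 3(3) + 0 (carry in) = 5 → 5(5), carry out 0
  col 1: D(13) + C(12) + 0 (carry in) = 25 → 9(9), carry out 1
  col 2: F(15) + 3(3) + 1 (carry in) = 19 → 3(3), carry out 1
  col 3: 0(0) + 0(0) + 1 (carry in) = 1 → 1(1), carry out 0
Reading digits MSB→LSB: 1395
Strip leading zeros: 1395
= 0x1395


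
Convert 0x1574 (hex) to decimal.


Positional values:
Position 0: 4 × 16^0 = 4 × 1 = 4
Position 1: 7 × 16^1 = 7 × 16 = 112
Position 2: 5 × 16^2 = 5 × 256 = 1280
Position 3: 1 × 16^3 = 1 × 4096 = 4096
Sum = 4 + 112 + 1280 + 4096
= 5492


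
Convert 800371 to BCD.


Each digit → 4-bit binary:
  8 → 1000
  0 → 0000
  0 → 0000
  3 → 0011
  7 → 0111
  1 → 0001
= 1000 0000 0000 0011 0111 0001


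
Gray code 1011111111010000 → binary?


Gray code: 1011111111010000
MSB stays the same: 1
Each subsequent bit = prev_binary XOR current_gray:
  B[1] = 1 XOR 0 = 1
  B[2] = 1 XOR 1 = 0
  B[3] = 0 XOR 1 = 1
  B[4] = 1 XOR 1 = 0
  B[5] = 0 XOR 1 = 1
  B[6] = 1 XOR 1 = 0
  B[7] = 0 XOR 1 = 1
  B[8] = 1 XOR 1 = 0
  B[9] = 0 XOR 1 = 1
  B[10] = 1 XOR 0 = 1
  B[11] = 1 XOR 1 = 0
  B[12] = 0 XOR 0 = 0
  B[13] = 0 XOR 0 = 0
  B[14] = 0 XOR 0 = 0
  B[15] = 0 XOR 0 = 0
= 1101010101100000 (54624 decimal)


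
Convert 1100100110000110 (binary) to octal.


Group into 3-bit groups: 001100100110000110
  001 = 1
  100 = 4
  100 = 4
  110 = 6
  000 = 0
  110 = 6
= 0o144606


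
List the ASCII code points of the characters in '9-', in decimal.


String: '9-'  (2 characters)
Per-character ASCII lookup:
  '9': digits start at 48: '9' = 48 + 9 = 57
  '-': special character: '-' = 45
= 57 45


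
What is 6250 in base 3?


Divide by 3 repeatedly:
6250 ÷ 3 = 2083 remainder 1
2083 ÷ 3 = 694 remainder 1
694 ÷ 3 = 231 remainder 1
231 ÷ 3 = 77 remainder 0
77 ÷ 3 = 25 remainder 2
25 ÷ 3 = 8 remainder 1
8 ÷ 3 = 2 remainder 2
2 ÷ 3 = 0 remainder 2
Reading remainders bottom-up:
= 22120111


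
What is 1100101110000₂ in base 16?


Group into 4-bit nibbles: 0001100101110000
  0001 = 1
  1001 = 9
  0111 = 7
  0000 = 0
= 0x1970


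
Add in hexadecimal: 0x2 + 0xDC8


Align and add column by column (LSB to MSB, each column mod 16 with carry):
  0002
+ 0DC8
  ----
  col 0: 2(2) + 8(8) + 0 (carry in) = 10 → A(10), carry out 0
  col 1: 0(0) + C(12) + 0 (carry in) = 12 → C(12), carry out 0
  col 2: 0(0) + D(13) + 0 (carry in) = 13 → D(13), carry out 0
  col 3: 0(0) + 0(0) + 0 (carry in) = 0 → 0(0), carry out 0
Reading digits MSB→LSB: 0DCA
Strip leading zeros: DCA
= 0xDCA


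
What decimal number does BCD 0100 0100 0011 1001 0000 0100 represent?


Each 4-bit group → digit:
  0100 → 4
  0100 → 4
  0011 → 3
  1001 → 9
  0000 → 0
  0100 → 4
= 443904


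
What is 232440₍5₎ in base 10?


Positional values (base 5):
  0 × 5^0 = 0 × 1 = 0
  4 × 5^1 = 4 × 5 = 20
  4 × 5^2 = 4 × 25 = 100
  2 × 5^3 = 2 × 125 = 250
  3 × 5^4 = 3 × 625 = 1875
  2 × 5^5 = 2 × 3125 = 6250
Sum = 0 + 20 + 100 + 250 + 1875 + 6250
= 8495


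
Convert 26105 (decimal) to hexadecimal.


Divide by 16 repeatedly:
26105 ÷ 16 = 1631 remainder 9 (9)
1631 ÷ 16 = 101 remainder 15 (F)
101 ÷ 16 = 6 remainder 5 (5)
6 ÷ 16 = 0 remainder 6 (6)
Reading remainders bottom-up:
= 0x65F9


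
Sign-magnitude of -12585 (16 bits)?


Sign bit: 1 (negative)
Magnitude: 12585 = 011000100101001
= 1011000100101001


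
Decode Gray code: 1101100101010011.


Gray code: 1101100101010011
MSB stays the same: 1
Each subsequent bit = prev_binary XOR current_gray:
  B[1] = 1 XOR 1 = 0
  B[2] = 0 XOR 0 = 0
  B[3] = 0 XOR 1 = 1
  B[4] = 1 XOR 1 = 0
  B[5] = 0 XOR 0 = 0
  B[6] = 0 XOR 0 = 0
  B[7] = 0 XOR 1 = 1
  B[8] = 1 XOR 0 = 1
  B[9] = 1 XOR 1 = 0
  B[10] = 0 XOR 0 = 0
  B[11] = 0 XOR 1 = 1
  B[12] = 1 XOR 0 = 1
  B[13] = 1 XOR 0 = 1
  B[14] = 1 XOR 1 = 0
  B[15] = 0 XOR 1 = 1
= 1001000110011101 (37277 decimal)


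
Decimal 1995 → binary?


Divide by 2 repeatedly:
1995 ÷ 2 = 997 remainder 1
997 ÷ 2 = 498 remainder 1
498 ÷ 2 = 249 remainder 0
249 ÷ 2 = 124 remainder 1
124 ÷ 2 = 62 remainder 0
62 ÷ 2 = 31 remainder 0
31 ÷ 2 = 15 remainder 1
15 ÷ 2 = 7 remainder 1
7 ÷ 2 = 3 remainder 1
3 ÷ 2 = 1 remainder 1
1 ÷ 2 = 0 remainder 1
Reading remainders bottom-up:
= 11111001011


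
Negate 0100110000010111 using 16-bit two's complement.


Original: 0100110000010111
Step 1 - Invert all bits: 1011001111101000
Step 2 - Add 1: 1011001111101000 + 1
= 1011001111101001 (represents -19479)


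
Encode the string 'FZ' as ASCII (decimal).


String: 'FZ'  (2 characters)
Per-character ASCII lookup:
  'F': uppercase starts at 65: 'F' = 65 + 5 = 70
  'Z': uppercase starts at 65: 'Z' = 65 + 25 = 90
= 70 90


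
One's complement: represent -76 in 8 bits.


Original: 01001100
Invert all bits:
  bit 0: 0 → 1
  bit 1: 1 → 0
  bit 2: 0 → 1
  bit 3: 0 → 1
  bit 4: 1 → 0
  bit 5: 1 → 0
  bit 6: 0 → 1
  bit 7: 0 → 1
= 10110011


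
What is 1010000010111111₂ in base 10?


Positional values:
Bit 0: 1 × 2^0 = 1
Bit 1: 1 × 2^1 = 2
Bit 2: 1 × 2^2 = 4
Bit 3: 1 × 2^3 = 8
Bit 4: 1 × 2^4 = 16
Bit 5: 1 × 2^5 = 32
Bit 7: 1 × 2^7 = 128
Bit 13: 1 × 2^13 = 8192
Bit 15: 1 × 2^15 = 32768
Sum = 1 + 2 + 4 + 8 + 16 + 32 + 128 + 8192 + 32768
= 41151


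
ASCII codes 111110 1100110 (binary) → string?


Codes (binary): 111110 1100110
Per-code ASCII lookup:
  111110 = 62  (special character) → '>'
  1100110 = 102  (range 97-122: lowercase, 102 - 97 = 5) → 'f'
= '>f'


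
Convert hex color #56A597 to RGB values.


Hex: #56A597
R = 56₁₆ = 86
G = A5₁₆ = 165
B = 97₁₆ = 151
= RGB(86, 165, 151)


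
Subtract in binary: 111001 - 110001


Align and subtract column by column (LSB to MSB, borrowing when needed):
  111001
- 110001
  ------
  col 0: (1 - 0 borrow-in) - 1 → 1 - 1 = 0, borrow out 0
  col 1: (0 - 0 borrow-in) - 0 → 0 - 0 = 0, borrow out 0
  col 2: (0 - 0 borrow-in) - 0 → 0 - 0 = 0, borrow out 0
  col 3: (1 - 0 borrow-in) - 0 → 1 - 0 = 1, borrow out 0
  col 4: (1 - 0 borrow-in) - 1 → 1 - 1 = 0, borrow out 0
  col 5: (1 - 0 borrow-in) - 1 → 1 - 1 = 0, borrow out 0
Reading bits MSB→LSB: 001000
Strip leading zeros: 1000
= 1000


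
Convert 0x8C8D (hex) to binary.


Each hex digit → 4 binary bits:
  8 = 1000
  C = 1100
  8 = 1000
  D = 1101
Concatenate: 1000 1100 1000 1101
= 1000110010001101


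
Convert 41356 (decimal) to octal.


Divide by 8 repeatedly:
41356 ÷ 8 = 5169 remainder 4
5169 ÷ 8 = 646 remainder 1
646 ÷ 8 = 80 remainder 6
80 ÷ 8 = 10 remainder 0
10 ÷ 8 = 1 remainder 2
1 ÷ 8 = 0 remainder 1
Reading remainders bottom-up:
= 0o120614


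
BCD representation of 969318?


Each digit → 4-bit binary:
  9 → 1001
  6 → 0110
  9 → 1001
  3 → 0011
  1 → 0001
  8 → 1000
= 1001 0110 1001 0011 0001 1000


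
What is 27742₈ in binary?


Each octal digit → 3 binary bits:
  2 = 010
  7 = 111
  7 = 111
  4 = 100
  2 = 010
Concatenate: 010 111 111 100 010
= 010111111100010


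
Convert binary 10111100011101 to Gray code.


Binary: 10111100011101
Gray code: G = B XOR (B >> 1)
B >> 1 = 01011110001110
10111100011101 XOR 01011110001110:
  1 XOR 0 = 1
  0 XOR 1 = 1
  1 XOR 0 = 1
  1 XOR 1 = 0
  1 XOR 1 = 0
  1 XOR 1 = 0
  0 XOR 1 = 1
  0 XOR 0 = 0
  0 XOR 0 = 0
  1 XOR 0 = 1
  1 XOR 1 = 0
  1 XOR 1 = 0
  0 XOR 1 = 1
  1 XOR 0 = 1
= 11100010010011


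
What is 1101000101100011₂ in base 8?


Group into 3-bit groups: 001101000101100011
  001 = 1
  101 = 5
  000 = 0
  101 = 5
  100 = 4
  011 = 3
= 0o150543


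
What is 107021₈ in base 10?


Positional values:
Position 0: 1 × 8^0 = 1
Position 1: 2 × 8^1 = 16
Position 2: 0 × 8^2 = 0
Position 3: 7 × 8^3 = 3584
Position 4: 0 × 8^4 = 0
Position 5: 1 × 8^5 = 32768
Sum = 1 + 16 + 0 + 3584 + 0 + 32768
= 36369


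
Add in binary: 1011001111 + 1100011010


Align and add column by column (LSB to MSB, carry propagating):
  01011001111
+ 01100011010
  -----------
  col 0: 1 + 0 + 0 (carry in) = 1 → bit 1, carry out 0
  col 1: 1 + 1 + 0 (carry in) = 2 → bit 0, carry out 1
  col 2: 1 + 0 + 1 (carry in) = 2 → bit 0, carry out 1
  col 3: 1 + 1 + 1 (carry in) = 3 → bit 1, carry out 1
  col 4: 0 + 1 + 1 (carry in) = 2 → bit 0, carry out 1
  col 5: 0 + 0 + 1 (carry in) = 1 → bit 1, carry out 0
  col 6: 1 + 0 + 0 (carry in) = 1 → bit 1, carry out 0
  col 7: 1 + 0 + 0 (carry in) = 1 → bit 1, carry out 0
  col 8: 0 + 1 + 0 (carry in) = 1 → bit 1, carry out 0
  col 9: 1 + 1 + 0 (carry in) = 2 → bit 0, carry out 1
  col 10: 0 + 0 + 1 (carry in) = 1 → bit 1, carry out 0
Reading bits MSB→LSB: 10111101001
Strip leading zeros: 10111101001
= 10111101001


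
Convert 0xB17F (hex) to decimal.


Positional values:
Position 0: F × 16^0 = 15 × 1 = 15
Position 1: 7 × 16^1 = 7 × 16 = 112
Position 2: 1 × 16^2 = 1 × 256 = 256
Position 3: B × 16^3 = 11 × 4096 = 45056
Sum = 15 + 112 + 256 + 45056
= 45439


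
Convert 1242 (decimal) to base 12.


Divide by 12 repeatedly:
1242 ÷ 12 = 103 remainder 6
103 ÷ 12 = 8 remainder 7
8 ÷ 12 = 0 remainder 8
Reading remainders bottom-up:
= 876


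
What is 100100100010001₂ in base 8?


Group into 3-bit groups: 100100100010001
  100 = 4
  100 = 4
  100 = 4
  010 = 2
  001 = 1
= 0o44421


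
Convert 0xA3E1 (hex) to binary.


Each hex digit → 4 binary bits:
  A = 1010
  3 = 0011
  E = 1110
  1 = 0001
Concatenate: 1010 0011 1110 0001
= 1010001111100001


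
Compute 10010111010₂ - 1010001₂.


Align and subtract column by column (LSB to MSB, borrowing when needed):
  10010111010
- 00001010001
  -----------
  col 0: (0 - 0 borrow-in) - 1 → borrow from next column: (0+2) - 1 = 1, borrow out 1
  col 1: (1 - 1 borrow-in) - 0 → 0 - 0 = 0, borrow out 0
  col 2: (0 - 0 borrow-in) - 0 → 0 - 0 = 0, borrow out 0
  col 3: (1 - 0 borrow-in) - 0 → 1 - 0 = 1, borrow out 0
  col 4: (1 - 0 borrow-in) - 1 → 1 - 1 = 0, borrow out 0
  col 5: (1 - 0 borrow-in) - 0 → 1 - 0 = 1, borrow out 0
  col 6: (0 - 0 borrow-in) - 1 → borrow from next column: (0+2) - 1 = 1, borrow out 1
  col 7: (1 - 1 borrow-in) - 0 → 0 - 0 = 0, borrow out 0
  col 8: (0 - 0 borrow-in) - 0 → 0 - 0 = 0, borrow out 0
  col 9: (0 - 0 borrow-in) - 0 → 0 - 0 = 0, borrow out 0
  col 10: (1 - 0 borrow-in) - 0 → 1 - 0 = 1, borrow out 0
Reading bits MSB→LSB: 10001101001
Strip leading zeros: 10001101001
= 10001101001


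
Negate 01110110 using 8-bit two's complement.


Original: 01110110
Step 1 - Invert all bits: 10001001
Step 2 - Add 1: 10001001 + 1
= 10001010 (represents -118)


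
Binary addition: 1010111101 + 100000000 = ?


Align and add column by column (LSB to MSB, carry propagating):
  01010111101
+ 00100000000
  -----------
  col 0: 1 + 0 + 0 (carry in) = 1 → bit 1, carry out 0
  col 1: 0 + 0 + 0 (carry in) = 0 → bit 0, carry out 0
  col 2: 1 + 0 + 0 (carry in) = 1 → bit 1, carry out 0
  col 3: 1 + 0 + 0 (carry in) = 1 → bit 1, carry out 0
  col 4: 1 + 0 + 0 (carry in) = 1 → bit 1, carry out 0
  col 5: 1 + 0 + 0 (carry in) = 1 → bit 1, carry out 0
  col 6: 0 + 0 + 0 (carry in) = 0 → bit 0, carry out 0
  col 7: 1 + 0 + 0 (carry in) = 1 → bit 1, carry out 0
  col 8: 0 + 1 + 0 (carry in) = 1 → bit 1, carry out 0
  col 9: 1 + 0 + 0 (carry in) = 1 → bit 1, carry out 0
  col 10: 0 + 0 + 0 (carry in) = 0 → bit 0, carry out 0
Reading bits MSB→LSB: 01110111101
Strip leading zeros: 1110111101
= 1110111101


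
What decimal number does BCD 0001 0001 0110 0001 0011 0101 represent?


Each 4-bit group → digit:
  0001 → 1
  0001 → 1
  0110 → 6
  0001 → 1
  0011 → 3
  0101 → 5
= 116135


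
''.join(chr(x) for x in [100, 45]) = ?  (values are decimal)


Codes (decimal): 100 45
Per-code ASCII lookup:
  100  (range 97-122: lowercase, 100 - 97 = 3) → 'd'
  45  (special character) → '-'
= 'd-'


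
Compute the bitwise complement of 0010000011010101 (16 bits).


Original: 0010000011010101
Invert all bits:
  bit 0: 0 → 1
  bit 1: 0 → 1
  bit 2: 1 → 0
  bit 3: 0 → 1
  bit 4: 0 → 1
  bit 5: 0 → 1
  bit 6: 0 → 1
  bit 7: 0 → 1
  bit 8: 1 → 0
  bit 9: 1 → 0
  bit 10: 0 → 1
  bit 11: 1 → 0
  bit 12: 0 → 1
  bit 13: 1 → 0
  bit 14: 0 → 1
  bit 15: 1 → 0
= 1101111100101010


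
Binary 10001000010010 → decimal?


Positional values:
Bit 1: 1 × 2^1 = 2
Bit 4: 1 × 2^4 = 16
Bit 9: 1 × 2^9 = 512
Bit 13: 1 × 2^13 = 8192
Sum = 2 + 16 + 512 + 8192
= 8722


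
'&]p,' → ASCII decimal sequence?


String: '&]p,'  (4 characters)
Per-character ASCII lookup:
  '&': special character: '&' = 38
  ']': special character: ']' = 93
  'p': lowercase starts at 97: 'p' = 97 + 15 = 112
  ',': special character: ',' = 44
= 38 93 112 44


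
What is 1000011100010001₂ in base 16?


Group into 4-bit nibbles: 1000011100010001
  1000 = 8
  0111 = 7
  0001 = 1
  0001 = 1
= 0x8711


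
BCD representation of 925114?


Each digit → 4-bit binary:
  9 → 1001
  2 → 0010
  5 → 0101
  1 → 0001
  1 → 0001
  4 → 0100
= 1001 0010 0101 0001 0001 0100


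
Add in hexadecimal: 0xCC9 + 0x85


Align and add column by column (LSB to MSB, each column mod 16 with carry):
  0CC9
+ 0085
  ----
  col 0: 9(9) + 5(5) + 0 (carry in) = 14 → E(14), carry out 0
  col 1: C(12) + 8(8) + 0 (carry in) = 20 → 4(4), carry out 1
  col 2: C(12) + 0(0) + 1 (carry in) = 13 → D(13), carry out 0
  col 3: 0(0) + 0(0) + 0 (carry in) = 0 → 0(0), carry out 0
Reading digits MSB→LSB: 0D4E
Strip leading zeros: D4E
= 0xD4E


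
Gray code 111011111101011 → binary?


Gray code: 111011111101011
MSB stays the same: 1
Each subsequent bit = prev_binary XOR current_gray:
  B[1] = 1 XOR 1 = 0
  B[2] = 0 XOR 1 = 1
  B[3] = 1 XOR 0 = 1
  B[4] = 1 XOR 1 = 0
  B[5] = 0 XOR 1 = 1
  B[6] = 1 XOR 1 = 0
  B[7] = 0 XOR 1 = 1
  B[8] = 1 XOR 1 = 0
  B[9] = 0 XOR 1 = 1
  B[10] = 1 XOR 0 = 1
  B[11] = 1 XOR 1 = 0
  B[12] = 0 XOR 0 = 0
  B[13] = 0 XOR 1 = 1
  B[14] = 1 XOR 1 = 0
= 101101010110010 (23218 decimal)


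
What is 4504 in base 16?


Divide by 16 repeatedly:
4504 ÷ 16 = 281 remainder 8 (8)
281 ÷ 16 = 17 remainder 9 (9)
17 ÷ 16 = 1 remainder 1 (1)
1 ÷ 16 = 0 remainder 1 (1)
Reading remainders bottom-up:
= 0x1198


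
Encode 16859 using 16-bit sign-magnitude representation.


Sign bit: 0 (positive)
Magnitude: 16859 = 100000111011011
= 0100000111011011


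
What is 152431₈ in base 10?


Positional values:
Position 0: 1 × 8^0 = 1
Position 1: 3 × 8^1 = 24
Position 2: 4 × 8^2 = 256
Position 3: 2 × 8^3 = 1024
Position 4: 5 × 8^4 = 20480
Position 5: 1 × 8^5 = 32768
Sum = 1 + 24 + 256 + 1024 + 20480 + 32768
= 54553


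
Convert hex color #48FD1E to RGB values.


Hex: #48FD1E
R = 48₁₆ = 72
G = FD₁₆ = 253
B = 1E₁₆ = 30
= RGB(72, 253, 30)


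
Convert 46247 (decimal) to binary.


Divide by 2 repeatedly:
46247 ÷ 2 = 23123 remainder 1
23123 ÷ 2 = 11561 remainder 1
11561 ÷ 2 = 5780 remainder 1
5780 ÷ 2 = 2890 remainder 0
2890 ÷ 2 = 1445 remainder 0
1445 ÷ 2 = 722 remainder 1
722 ÷ 2 = 361 remainder 0
361 ÷ 2 = 180 remainder 1
180 ÷ 2 = 90 remainder 0
90 ÷ 2 = 45 remainder 0
45 ÷ 2 = 22 remainder 1
22 ÷ 2 = 11 remainder 0
11 ÷ 2 = 5 remainder 1
5 ÷ 2 = 2 remainder 1
2 ÷ 2 = 1 remainder 0
1 ÷ 2 = 0 remainder 1
Reading remainders bottom-up:
= 1011010010100111


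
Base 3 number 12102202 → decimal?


Positional values (base 3):
  2 × 3^0 = 2 × 1 = 2
  0 × 3^1 = 0 × 3 = 0
  2 × 3^2 = 2 × 9 = 18
  2 × 3^3 = 2 × 27 = 54
  0 × 3^4 = 0 × 81 = 0
  1 × 3^5 = 1 × 243 = 243
  2 × 3^6 = 2 × 729 = 1458
  1 × 3^7 = 1 × 2187 = 2187
Sum = 2 + 0 + 18 + 54 + 0 + 243 + 1458 + 2187
= 3962


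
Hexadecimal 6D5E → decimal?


Positional values:
Position 0: E × 16^0 = 14 × 1 = 14
Position 1: 5 × 16^1 = 5 × 16 = 80
Position 2: D × 16^2 = 13 × 256 = 3328
Position 3: 6 × 16^3 = 6 × 4096 = 24576
Sum = 14 + 80 + 3328 + 24576
= 27998


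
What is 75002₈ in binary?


Each octal digit → 3 binary bits:
  7 = 111
  5 = 101
  0 = 000
  0 = 000
  2 = 010
Concatenate: 111 101 000 000 010
= 111101000000010


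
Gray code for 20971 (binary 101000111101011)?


Binary: 101000111101011
Gray code: G = B XOR (B >> 1)
B >> 1 = 010100011110101
101000111101011 XOR 010100011110101:
  1 XOR 0 = 1
  0 XOR 1 = 1
  1 XOR 0 = 1
  0 XOR 1 = 1
  0 XOR 0 = 0
  0 XOR 0 = 0
  1 XOR 0 = 1
  1 XOR 1 = 0
  1 XOR 1 = 0
  1 XOR 1 = 0
  0 XOR 1 = 1
  1 XOR 0 = 1
  0 XOR 1 = 1
  1 XOR 0 = 1
  1 XOR 1 = 0
= 111100100011110


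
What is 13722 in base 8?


Divide by 8 repeatedly:
13722 ÷ 8 = 1715 remainder 2
1715 ÷ 8 = 214 remainder 3
214 ÷ 8 = 26 remainder 6
26 ÷ 8 = 3 remainder 2
3 ÷ 8 = 0 remainder 3
Reading remainders bottom-up:
= 0o32632


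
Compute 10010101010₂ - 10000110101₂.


Align and subtract column by column (LSB to MSB, borrowing when needed):
  10010101010
- 10000110101
  -----------
  col 0: (0 - 0 borrow-in) - 1 → borrow from next column: (0+2) - 1 = 1, borrow out 1
  col 1: (1 - 1 borrow-in) - 0 → 0 - 0 = 0, borrow out 0
  col 2: (0 - 0 borrow-in) - 1 → borrow from next column: (0+2) - 1 = 1, borrow out 1
  col 3: (1 - 1 borrow-in) - 0 → 0 - 0 = 0, borrow out 0
  col 4: (0 - 0 borrow-in) - 1 → borrow from next column: (0+2) - 1 = 1, borrow out 1
  col 5: (1 - 1 borrow-in) - 1 → borrow from next column: (0+2) - 1 = 1, borrow out 1
  col 6: (0 - 1 borrow-in) - 0 → borrow from next column: (-1+2) - 0 = 1, borrow out 1
  col 7: (1 - 1 borrow-in) - 0 → 0 - 0 = 0, borrow out 0
  col 8: (0 - 0 borrow-in) - 0 → 0 - 0 = 0, borrow out 0
  col 9: (0 - 0 borrow-in) - 0 → 0 - 0 = 0, borrow out 0
  col 10: (1 - 0 borrow-in) - 1 → 1 - 1 = 0, borrow out 0
Reading bits MSB→LSB: 00001110101
Strip leading zeros: 1110101
= 1110101


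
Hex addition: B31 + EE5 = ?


Align and add column by column (LSB to MSB, each column mod 16 with carry):
  0B31
+ 0EE5
  ----
  col 0: 1(1) + 5(5) + 0 (carry in) = 6 → 6(6), carry out 0
  col 1: 3(3) + E(14) + 0 (carry in) = 17 → 1(1), carry out 1
  col 2: B(11) + E(14) + 1 (carry in) = 26 → A(10), carry out 1
  col 3: 0(0) + 0(0) + 1 (carry in) = 1 → 1(1), carry out 0
Reading digits MSB→LSB: 1A16
Strip leading zeros: 1A16
= 0x1A16


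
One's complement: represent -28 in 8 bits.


Original: 00011100
Invert all bits:
  bit 0: 0 → 1
  bit 1: 0 → 1
  bit 2: 0 → 1
  bit 3: 1 → 0
  bit 4: 1 → 0
  bit 5: 1 → 0
  bit 6: 0 → 1
  bit 7: 0 → 1
= 11100011


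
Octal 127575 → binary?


Each octal digit → 3 binary bits:
  1 = 001
  2 = 010
  7 = 111
  5 = 101
  7 = 111
  5 = 101
Concatenate: 001 010 111 101 111 101
= 001010111101111101


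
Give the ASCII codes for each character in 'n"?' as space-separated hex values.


String: 'n"?'  (3 characters)
Per-character ASCII lookup:
  'n': lowercase starts at 97: 'n' = 97 + 13 = 110 → 0x6E
  '"': special character: '"' = 34 → 0x22
  '?': special character: '?' = 63 → 0x3F
= 0x6E 0x22 0x3F


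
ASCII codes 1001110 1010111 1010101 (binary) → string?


Codes (binary): 1001110 1010111 1010101
Per-code ASCII lookup:
  1001110 = 78  (range 65-90: uppercase, 78 - 65 = 13) → 'N'
  1010111 = 87  (range 65-90: uppercase, 87 - 65 = 22) → 'W'
  1010101 = 85  (range 65-90: uppercase, 85 - 65 = 20) → 'U'
= 'NWU'


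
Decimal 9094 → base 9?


Divide by 9 repeatedly:
9094 ÷ 9 = 1010 remainder 4
1010 ÷ 9 = 112 remainder 2
112 ÷ 9 = 12 remainder 4
12 ÷ 9 = 1 remainder 3
1 ÷ 9 = 0 remainder 1
Reading remainders bottom-up:
= 13424


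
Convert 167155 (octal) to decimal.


Positional values:
Position 0: 5 × 8^0 = 5
Position 1: 5 × 8^1 = 40
Position 2: 1 × 8^2 = 64
Position 3: 7 × 8^3 = 3584
Position 4: 6 × 8^4 = 24576
Position 5: 1 × 8^5 = 32768
Sum = 5 + 40 + 64 + 3584 + 24576 + 32768
= 61037


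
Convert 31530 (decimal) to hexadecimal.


Divide by 16 repeatedly:
31530 ÷ 16 = 1970 remainder 10 (A)
1970 ÷ 16 = 123 remainder 2 (2)
123 ÷ 16 = 7 remainder 11 (B)
7 ÷ 16 = 0 remainder 7 (7)
Reading remainders bottom-up:
= 0x7B2A


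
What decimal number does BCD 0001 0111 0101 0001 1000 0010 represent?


Each 4-bit group → digit:
  0001 → 1
  0111 → 7
  0101 → 5
  0001 → 1
  1000 → 8
  0010 → 2
= 175182


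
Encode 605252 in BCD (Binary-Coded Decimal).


Each digit → 4-bit binary:
  6 → 0110
  0 → 0000
  5 → 0101
  2 → 0010
  5 → 0101
  2 → 0010
= 0110 0000 0101 0010 0101 0010


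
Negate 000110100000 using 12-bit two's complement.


Original: 000110100000
Step 1 - Invert all bits: 111001011111
Step 2 - Add 1: 111001011111 + 1
= 111001100000 (represents -416)


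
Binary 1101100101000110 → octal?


Group into 3-bit groups: 001101100101000110
  001 = 1
  101 = 5
  100 = 4
  101 = 5
  000 = 0
  110 = 6
= 0o154506


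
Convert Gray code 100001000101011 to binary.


Gray code: 100001000101011
MSB stays the same: 1
Each subsequent bit = prev_binary XOR current_gray:
  B[1] = 1 XOR 0 = 1
  B[2] = 1 XOR 0 = 1
  B[3] = 1 XOR 0 = 1
  B[4] = 1 XOR 0 = 1
  B[5] = 1 XOR 1 = 0
  B[6] = 0 XOR 0 = 0
  B[7] = 0 XOR 0 = 0
  B[8] = 0 XOR 0 = 0
  B[9] = 0 XOR 1 = 1
  B[10] = 1 XOR 0 = 1
  B[11] = 1 XOR 1 = 0
  B[12] = 0 XOR 0 = 0
  B[13] = 0 XOR 1 = 1
  B[14] = 1 XOR 1 = 0
= 111110000110010 (31794 decimal)


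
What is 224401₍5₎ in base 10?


Positional values (base 5):
  1 × 5^0 = 1 × 1 = 1
  0 × 5^1 = 0 × 5 = 0
  4 × 5^2 = 4 × 25 = 100
  4 × 5^3 = 4 × 125 = 500
  2 × 5^4 = 2 × 625 = 1250
  2 × 5^5 = 2 × 3125 = 6250
Sum = 1 + 0 + 100 + 500 + 1250 + 6250
= 8101


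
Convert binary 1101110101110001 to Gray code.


Binary: 1101110101110001
Gray code: G = B XOR (B >> 1)
B >> 1 = 0110111010111000
1101110101110001 XOR 0110111010111000:
  1 XOR 0 = 1
  1 XOR 1 = 0
  0 XOR 1 = 1
  1 XOR 0 = 1
  1 XOR 1 = 0
  1 XOR 1 = 0
  0 XOR 1 = 1
  1 XOR 0 = 1
  0 XOR 1 = 1
  1 XOR 0 = 1
  1 XOR 1 = 0
  1 XOR 1 = 0
  0 XOR 1 = 1
  0 XOR 0 = 0
  0 XOR 0 = 0
  1 XOR 0 = 1
= 1011001111001001


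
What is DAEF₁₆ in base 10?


Positional values:
Position 0: F × 16^0 = 15 × 1 = 15
Position 1: E × 16^1 = 14 × 16 = 224
Position 2: A × 16^2 = 10 × 256 = 2560
Position 3: D × 16^3 = 13 × 4096 = 53248
Sum = 15 + 224 + 2560 + 53248
= 56047


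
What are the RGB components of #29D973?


Hex: #29D973
R = 29₁₆ = 41
G = D9₁₆ = 217
B = 73₁₆ = 115
= RGB(41, 217, 115)


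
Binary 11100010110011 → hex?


Group into 4-bit nibbles: 0011100010110011
  0011 = 3
  1000 = 8
  1011 = B
  0011 = 3
= 0x38B3


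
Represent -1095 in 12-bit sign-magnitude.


Sign bit: 1 (negative)
Magnitude: 1095 = 10001000111
= 110001000111


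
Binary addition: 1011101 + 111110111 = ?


Align and add column by column (LSB to MSB, carry propagating):
  0001011101
+ 0111110111
  ----------
  col 0: 1 + 1 + 0 (carry in) = 2 → bit 0, carry out 1
  col 1: 0 + 1 + 1 (carry in) = 2 → bit 0, carry out 1
  col 2: 1 + 1 + 1 (carry in) = 3 → bit 1, carry out 1
  col 3: 1 + 0 + 1 (carry in) = 2 → bit 0, carry out 1
  col 4: 1 + 1 + 1 (carry in) = 3 → bit 1, carry out 1
  col 5: 0 + 1 + 1 (carry in) = 2 → bit 0, carry out 1
  col 6: 1 + 1 + 1 (carry in) = 3 → bit 1, carry out 1
  col 7: 0 + 1 + 1 (carry in) = 2 → bit 0, carry out 1
  col 8: 0 + 1 + 1 (carry in) = 2 → bit 0, carry out 1
  col 9: 0 + 0 + 1 (carry in) = 1 → bit 1, carry out 0
Reading bits MSB→LSB: 1001010100
Strip leading zeros: 1001010100
= 1001010100


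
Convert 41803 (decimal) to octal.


Divide by 8 repeatedly:
41803 ÷ 8 = 5225 remainder 3
5225 ÷ 8 = 653 remainder 1
653 ÷ 8 = 81 remainder 5
81 ÷ 8 = 10 remainder 1
10 ÷ 8 = 1 remainder 2
1 ÷ 8 = 0 remainder 1
Reading remainders bottom-up:
= 0o121513


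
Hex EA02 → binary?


Each hex digit → 4 binary bits:
  E = 1110
  A = 1010
  0 = 0000
  2 = 0010
Concatenate: 1110 1010 0000 0010
= 1110101000000010


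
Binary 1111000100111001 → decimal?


Positional values:
Bit 0: 1 × 2^0 = 1
Bit 3: 1 × 2^3 = 8
Bit 4: 1 × 2^4 = 16
Bit 5: 1 × 2^5 = 32
Bit 8: 1 × 2^8 = 256
Bit 12: 1 × 2^12 = 4096
Bit 13: 1 × 2^13 = 8192
Bit 14: 1 × 2^14 = 16384
Bit 15: 1 × 2^15 = 32768
Sum = 1 + 8 + 16 + 32 + 256 + 4096 + 8192 + 16384 + 32768
= 61753


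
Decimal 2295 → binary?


Divide by 2 repeatedly:
2295 ÷ 2 = 1147 remainder 1
1147 ÷ 2 = 573 remainder 1
573 ÷ 2 = 286 remainder 1
286 ÷ 2 = 143 remainder 0
143 ÷ 2 = 71 remainder 1
71 ÷ 2 = 35 remainder 1
35 ÷ 2 = 17 remainder 1
17 ÷ 2 = 8 remainder 1
8 ÷ 2 = 4 remainder 0
4 ÷ 2 = 2 remainder 0
2 ÷ 2 = 1 remainder 0
1 ÷ 2 = 0 remainder 1
Reading remainders bottom-up:
= 100011110111


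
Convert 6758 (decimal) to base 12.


Divide by 12 repeatedly:
6758 ÷ 12 = 563 remainder 2
563 ÷ 12 = 46 remainder 11
46 ÷ 12 = 3 remainder 10
3 ÷ 12 = 0 remainder 3
Reading remainders bottom-up:
= 3AB2


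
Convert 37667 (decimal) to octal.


Divide by 8 repeatedly:
37667 ÷ 8 = 4708 remainder 3
4708 ÷ 8 = 588 remainder 4
588 ÷ 8 = 73 remainder 4
73 ÷ 8 = 9 remainder 1
9 ÷ 8 = 1 remainder 1
1 ÷ 8 = 0 remainder 1
Reading remainders bottom-up:
= 0o111443


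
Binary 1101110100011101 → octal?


Group into 3-bit groups: 001101110100011101
  001 = 1
  101 = 5
  110 = 6
  100 = 4
  011 = 3
  101 = 5
= 0o156435


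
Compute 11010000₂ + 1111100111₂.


Align and add column by column (LSB to MSB, carry propagating):
  00011010000
+ 01111100111
  -----------
  col 0: 0 + 1 + 0 (carry in) = 1 → bit 1, carry out 0
  col 1: 0 + 1 + 0 (carry in) = 1 → bit 1, carry out 0
  col 2: 0 + 1 + 0 (carry in) = 1 → bit 1, carry out 0
  col 3: 0 + 0 + 0 (carry in) = 0 → bit 0, carry out 0
  col 4: 1 + 0 + 0 (carry in) = 1 → bit 1, carry out 0
  col 5: 0 + 1 + 0 (carry in) = 1 → bit 1, carry out 0
  col 6: 1 + 1 + 0 (carry in) = 2 → bit 0, carry out 1
  col 7: 1 + 1 + 1 (carry in) = 3 → bit 1, carry out 1
  col 8: 0 + 1 + 1 (carry in) = 2 → bit 0, carry out 1
  col 9: 0 + 1 + 1 (carry in) = 2 → bit 0, carry out 1
  col 10: 0 + 0 + 1 (carry in) = 1 → bit 1, carry out 0
Reading bits MSB→LSB: 10010110111
Strip leading zeros: 10010110111
= 10010110111


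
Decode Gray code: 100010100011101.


Gray code: 100010100011101
MSB stays the same: 1
Each subsequent bit = prev_binary XOR current_gray:
  B[1] = 1 XOR 0 = 1
  B[2] = 1 XOR 0 = 1
  B[3] = 1 XOR 0 = 1
  B[4] = 1 XOR 1 = 0
  B[5] = 0 XOR 0 = 0
  B[6] = 0 XOR 1 = 1
  B[7] = 1 XOR 0 = 1
  B[8] = 1 XOR 0 = 1
  B[9] = 1 XOR 0 = 1
  B[10] = 1 XOR 1 = 0
  B[11] = 0 XOR 1 = 1
  B[12] = 1 XOR 1 = 0
  B[13] = 0 XOR 0 = 0
  B[14] = 0 XOR 1 = 1
= 111100111101001 (31209 decimal)


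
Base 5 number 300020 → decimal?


Positional values (base 5):
  0 × 5^0 = 0 × 1 = 0
  2 × 5^1 = 2 × 5 = 10
  0 × 5^2 = 0 × 25 = 0
  0 × 5^3 = 0 × 125 = 0
  0 × 5^4 = 0 × 625 = 0
  3 × 5^5 = 3 × 3125 = 9375
Sum = 0 + 10 + 0 + 0 + 0 + 9375
= 9385


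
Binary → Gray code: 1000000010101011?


Binary: 1000000010101011
Gray code: G = B XOR (B >> 1)
B >> 1 = 0100000001010101
1000000010101011 XOR 0100000001010101:
  1 XOR 0 = 1
  0 XOR 1 = 1
  0 XOR 0 = 0
  0 XOR 0 = 0
  0 XOR 0 = 0
  0 XOR 0 = 0
  0 XOR 0 = 0
  0 XOR 0 = 0
  1 XOR 0 = 1
  0 XOR 1 = 1
  1 XOR 0 = 1
  0 XOR 1 = 1
  1 XOR 0 = 1
  0 XOR 1 = 1
  1 XOR 0 = 1
  1 XOR 1 = 0
= 1100000011111110


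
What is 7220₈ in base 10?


Positional values:
Position 0: 0 × 8^0 = 0
Position 1: 2 × 8^1 = 16
Position 2: 2 × 8^2 = 128
Position 3: 7 × 8^3 = 3584
Sum = 0 + 16 + 128 + 3584
= 3728


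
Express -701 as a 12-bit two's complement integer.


Original: 001010111101
Step 1 - Invert all bits: 110101000010
Step 2 - Add 1: 110101000010 + 1
= 110101000011 (represents -701)


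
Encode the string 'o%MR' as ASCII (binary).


String: 'o%MR'  (4 characters)
Per-character ASCII lookup:
  'o': lowercase starts at 97: 'o' = 97 + 14 = 111 → 1101111
  '%': special character: '%' = 37 → 100101
  'M': uppercase starts at 65: 'M' = 65 + 12 = 77 → 1001101
  'R': uppercase starts at 65: 'R' = 65 + 17 = 82 → 1010010
= 1101111 100101 1001101 1010010


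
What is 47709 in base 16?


Divide by 16 repeatedly:
47709 ÷ 16 = 2981 remainder 13 (D)
2981 ÷ 16 = 186 remainder 5 (5)
186 ÷ 16 = 11 remainder 10 (A)
11 ÷ 16 = 0 remainder 11 (B)
Reading remainders bottom-up:
= 0xBA5D


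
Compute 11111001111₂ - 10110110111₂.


Align and subtract column by column (LSB to MSB, borrowing when needed):
  11111001111
- 10110110111
  -----------
  col 0: (1 - 0 borrow-in) - 1 → 1 - 1 = 0, borrow out 0
  col 1: (1 - 0 borrow-in) - 1 → 1 - 1 = 0, borrow out 0
  col 2: (1 - 0 borrow-in) - 1 → 1 - 1 = 0, borrow out 0
  col 3: (1 - 0 borrow-in) - 0 → 1 - 0 = 1, borrow out 0
  col 4: (0 - 0 borrow-in) - 1 → borrow from next column: (0+2) - 1 = 1, borrow out 1
  col 5: (0 - 1 borrow-in) - 1 → borrow from next column: (-1+2) - 1 = 0, borrow out 1
  col 6: (1 - 1 borrow-in) - 0 → 0 - 0 = 0, borrow out 0
  col 7: (1 - 0 borrow-in) - 1 → 1 - 1 = 0, borrow out 0
  col 8: (1 - 0 borrow-in) - 1 → 1 - 1 = 0, borrow out 0
  col 9: (1 - 0 borrow-in) - 0 → 1 - 0 = 1, borrow out 0
  col 10: (1 - 0 borrow-in) - 1 → 1 - 1 = 0, borrow out 0
Reading bits MSB→LSB: 01000011000
Strip leading zeros: 1000011000
= 1000011000


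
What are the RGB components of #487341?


Hex: #487341
R = 48₁₆ = 72
G = 73₁₆ = 115
B = 41₁₆ = 65
= RGB(72, 115, 65)


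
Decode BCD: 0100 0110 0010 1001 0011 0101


Each 4-bit group → digit:
  0100 → 4
  0110 → 6
  0010 → 2
  1001 → 9
  0011 → 3
  0101 → 5
= 462935


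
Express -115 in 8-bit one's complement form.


Original: 01110011
Invert all bits:
  bit 0: 0 → 1
  bit 1: 1 → 0
  bit 2: 1 → 0
  bit 3: 1 → 0
  bit 4: 0 → 1
  bit 5: 0 → 1
  bit 6: 1 → 0
  bit 7: 1 → 0
= 10001100


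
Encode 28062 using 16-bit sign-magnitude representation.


Sign bit: 0 (positive)
Magnitude: 28062 = 110110110011110
= 0110110110011110


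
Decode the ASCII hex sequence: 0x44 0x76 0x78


Codes (hex): 0x44 0x76 0x78
Per-code ASCII lookup:
  0x44 = 68  (range 65-90: uppercase, 68 - 65 = 3) → 'D'
  0x76 = 118  (range 97-122: lowercase, 118 - 97 = 21) → 'v'
  0x78 = 120  (range 97-122: lowercase, 120 - 97 = 23) → 'x'
= 'Dvx'


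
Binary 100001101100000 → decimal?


Positional values:
Bit 5: 1 × 2^5 = 32
Bit 6: 1 × 2^6 = 64
Bit 8: 1 × 2^8 = 256
Bit 9: 1 × 2^9 = 512
Bit 14: 1 × 2^14 = 16384
Sum = 32 + 64 + 256 + 512 + 16384
= 17248


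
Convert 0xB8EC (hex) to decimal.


Positional values:
Position 0: C × 16^0 = 12 × 1 = 12
Position 1: E × 16^1 = 14 × 16 = 224
Position 2: 8 × 16^2 = 8 × 256 = 2048
Position 3: B × 16^3 = 11 × 4096 = 45056
Sum = 12 + 224 + 2048 + 45056
= 47340


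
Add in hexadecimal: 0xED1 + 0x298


Align and add column by column (LSB to MSB, each column mod 16 with carry):
  0ED1
+ 0298
  ----
  col 0: 1(1) + 8(8) + 0 (carry in) = 9 → 9(9), carry out 0
  col 1: D(13) + 9(9) + 0 (carry in) = 22 → 6(6), carry out 1
  col 2: E(14) + 2(2) + 1 (carry in) = 17 → 1(1), carry out 1
  col 3: 0(0) + 0(0) + 1 (carry in) = 1 → 1(1), carry out 0
Reading digits MSB→LSB: 1169
Strip leading zeros: 1169
= 0x1169


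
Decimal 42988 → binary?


Divide by 2 repeatedly:
42988 ÷ 2 = 21494 remainder 0
21494 ÷ 2 = 10747 remainder 0
10747 ÷ 2 = 5373 remainder 1
5373 ÷ 2 = 2686 remainder 1
2686 ÷ 2 = 1343 remainder 0
1343 ÷ 2 = 671 remainder 1
671 ÷ 2 = 335 remainder 1
335 ÷ 2 = 167 remainder 1
167 ÷ 2 = 83 remainder 1
83 ÷ 2 = 41 remainder 1
41 ÷ 2 = 20 remainder 1
20 ÷ 2 = 10 remainder 0
10 ÷ 2 = 5 remainder 0
5 ÷ 2 = 2 remainder 1
2 ÷ 2 = 1 remainder 0
1 ÷ 2 = 0 remainder 1
Reading remainders bottom-up:
= 1010011111101100


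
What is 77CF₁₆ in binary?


Each hex digit → 4 binary bits:
  7 = 0111
  7 = 0111
  C = 1100
  F = 1111
Concatenate: 0111 0111 1100 1111
= 0111011111001111


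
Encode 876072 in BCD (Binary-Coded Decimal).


Each digit → 4-bit binary:
  8 → 1000
  7 → 0111
  6 → 0110
  0 → 0000
  7 → 0111
  2 → 0010
= 1000 0111 0110 0000 0111 0010


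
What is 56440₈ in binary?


Each octal digit → 3 binary bits:
  5 = 101
  6 = 110
  4 = 100
  4 = 100
  0 = 000
Concatenate: 101 110 100 100 000
= 101110100100000


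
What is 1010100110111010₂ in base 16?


Group into 4-bit nibbles: 1010100110111010
  1010 = A
  1001 = 9
  1011 = B
  1010 = A
= 0xA9BA


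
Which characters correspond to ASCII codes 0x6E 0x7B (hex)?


Codes (hex): 0x6E 0x7B
Per-code ASCII lookup:
  0x6E = 110  (range 97-122: lowercase, 110 - 97 = 13) → 'n'
  0x7B = 123  (special character) → '{'
= 'n{'


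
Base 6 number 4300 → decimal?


Positional values (base 6):
  0 × 6^0 = 0 × 1 = 0
  0 × 6^1 = 0 × 6 = 0
  3 × 6^2 = 3 × 36 = 108
  4 × 6^3 = 4 × 216 = 864
Sum = 0 + 0 + 108 + 864
= 972


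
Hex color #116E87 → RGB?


Hex: #116E87
R = 11₁₆ = 17
G = 6E₁₆ = 110
B = 87₁₆ = 135
= RGB(17, 110, 135)
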